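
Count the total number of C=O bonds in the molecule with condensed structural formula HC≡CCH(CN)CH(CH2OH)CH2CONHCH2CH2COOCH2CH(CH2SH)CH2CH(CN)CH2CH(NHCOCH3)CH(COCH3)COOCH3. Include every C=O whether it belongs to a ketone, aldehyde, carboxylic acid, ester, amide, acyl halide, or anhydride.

CH2CONHCH2: amide, 1 C=O (running total 1).
CH2COOCH2: ester, 1 C=O (running total 2).
CH(NHCOCH3): amide, 1 C=O (running total 3).
CH(COCH3): ketone, 1 C=O (running total 4).
COOCH3: ester, 1 C=O (running total 5).

5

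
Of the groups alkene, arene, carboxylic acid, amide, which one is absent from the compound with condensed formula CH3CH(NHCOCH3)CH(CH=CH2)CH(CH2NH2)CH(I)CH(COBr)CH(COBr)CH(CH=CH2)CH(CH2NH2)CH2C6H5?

carboxylic acid

alkene: present (CH(CH=CH2) — pendant –CH=CH2: C=C double bond → alkene).
arene: present (C6H5 — –C6H5 phenyl ring → arene).
amide: present (CH(NHCOCH3) — pendant –NHC(=O)CH3: N bonded to a carbonyl → amide (not amine)).
carboxylic acid: absent. In CH(NHCOCH3), the carbonyl is bonded to nitrogen, not to –OH; that is an amide.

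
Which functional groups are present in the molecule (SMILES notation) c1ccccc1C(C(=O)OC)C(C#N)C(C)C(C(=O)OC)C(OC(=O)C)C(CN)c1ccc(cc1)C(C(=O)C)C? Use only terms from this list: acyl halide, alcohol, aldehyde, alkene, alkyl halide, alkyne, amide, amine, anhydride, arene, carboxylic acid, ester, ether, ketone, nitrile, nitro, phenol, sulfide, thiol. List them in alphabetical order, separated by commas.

C6H5– phenyl ring → arene.
pendant –COOCH3: carbonyl C bonded to C and –OCH3 → ester.
pendant –C≡N: nitrile.
pendant –COOCH3: carbonyl C bonded to C and –OCH3 → ester.
pendant –OC(=O)CH3: an acyloxy group → ester.
pendant –CH2NH2: N on sp³ C, no adjacent C=O → amine.
para-disubstituted benzene ring → arene.
pendant –COCH3: carbonyl C bonded to two carbons → ketone.

amine, arene, ester, ketone, nitrile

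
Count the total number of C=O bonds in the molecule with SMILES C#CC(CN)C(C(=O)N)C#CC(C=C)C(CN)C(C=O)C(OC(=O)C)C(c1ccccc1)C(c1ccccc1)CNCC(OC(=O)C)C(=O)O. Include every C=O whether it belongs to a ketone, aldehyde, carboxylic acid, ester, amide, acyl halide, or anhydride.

CH(CONH2): amide, 1 C=O (running total 1).
CH(CHO): aldehyde, 1 C=O (running total 2).
CH(OCOCH3): ester, 1 C=O (running total 3).
CH(OCOCH3): ester, 1 C=O (running total 4).
COOH: carboxylic acid, 1 C=O (running total 5).

5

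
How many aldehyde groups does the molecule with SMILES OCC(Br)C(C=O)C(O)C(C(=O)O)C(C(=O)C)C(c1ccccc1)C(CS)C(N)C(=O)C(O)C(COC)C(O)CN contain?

1

HO– on an sp³ carbon → alcohol.
halogen on an sp³ carbon → alkyl halide.
pendant –CHO: carbonyl C bonded to C and H → aldehyde.
–OH on an sp³ carbon → alcohol (secondary).
pendant –COOH: carbonyl C bonded to C and –OH → carboxylic acid.
pendant –COCH3: carbonyl C bonded to two carbons → ketone.
pendant –C6H5: benzene ring → arene.
pendant –CH2SH → thiol.
–NH2 on an sp³ carbon with no adjacent C=O → amine.
–C(=O)– with carbon on both sides → ketone.
–OH on an sp³ carbon → alcohol (secondary).
pendant –CH2OCH3: C–O–C linkage → ether.
–OH on an sp³ carbon → alcohol (secondary).
–NH2 on an sp³ carbon with no adjacent C=O → amine.
Aldehyde appears at: CH(CHO) → 1.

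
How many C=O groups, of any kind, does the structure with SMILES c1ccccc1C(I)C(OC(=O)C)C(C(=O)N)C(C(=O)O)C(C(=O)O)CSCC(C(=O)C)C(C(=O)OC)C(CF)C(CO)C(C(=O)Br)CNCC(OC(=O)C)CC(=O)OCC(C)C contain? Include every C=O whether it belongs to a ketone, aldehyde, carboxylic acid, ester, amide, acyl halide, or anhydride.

9

CH(OCOCH3): ester, 1 C=O (running total 1).
CH(CONH2): amide, 1 C=O (running total 2).
CH(COOH): carboxylic acid, 1 C=O (running total 3).
CH(COOH): carboxylic acid, 1 C=O (running total 4).
CH(COCH3): ketone, 1 C=O (running total 5).
CH(COOCH3): ester, 1 C=O (running total 6).
CH(COBr): acyl halide, 1 C=O (running total 7).
CH(OCOCH3): ester, 1 C=O (running total 8).
CH2COOCH2: ester, 1 C=O (running total 9).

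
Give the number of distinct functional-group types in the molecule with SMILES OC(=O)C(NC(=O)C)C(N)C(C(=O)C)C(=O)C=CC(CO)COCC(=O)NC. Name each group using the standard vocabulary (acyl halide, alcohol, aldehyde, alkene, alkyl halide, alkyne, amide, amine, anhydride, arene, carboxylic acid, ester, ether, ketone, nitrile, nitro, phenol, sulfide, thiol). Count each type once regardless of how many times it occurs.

7

–COOH: carbonyl C bonded to –OH and C → carboxylic acid (the –OH is not a separate alcohol).
pendant –NHC(=O)CH3: N bonded to a carbonyl → amide (not amine).
–NH2 on an sp³ carbon with no adjacent C=O → amine.
pendant –COCH3: carbonyl C bonded to two carbons → ketone.
–C(=O)– with carbon on both sides → ketone.
C=C double bond → alkene.
pendant –CH2OH on an sp³ backbone C → alcohol.
C–O–C with sp³ carbons on both sides and no adjacent C=O → ether.
–C(=O)NHCH3: carbonyl C bonded to C and to N → amide (the N is not an amine).
Distinct types present: alcohol, alkene, amide, amine, carboxylic acid, ether, ketone.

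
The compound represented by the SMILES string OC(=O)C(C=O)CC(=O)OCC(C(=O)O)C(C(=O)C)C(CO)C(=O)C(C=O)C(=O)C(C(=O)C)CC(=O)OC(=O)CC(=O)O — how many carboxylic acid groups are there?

–COOH: carbonyl C bonded to –OH and C → carboxylic acid (the –OH is not a separate alcohol).
pendant –CHO: carbonyl C bonded to C and H → aldehyde.
–C(=O)–O–C with C on the carbonyl side → ester.
pendant –COOH: carbonyl C bonded to C and –OH → carboxylic acid.
pendant –COCH3: carbonyl C bonded to two carbons → ketone.
pendant –CH2OH on an sp³ backbone C → alcohol.
–C(=O)– with carbon on both sides → ketone.
pendant –CHO: carbonyl C bonded to C and H → aldehyde.
–C(=O)– with carbon on both sides → ketone.
pendant –COCH3: carbonyl C bonded to two carbons → ketone.
two acyl groups sharing one oxygen, –C(=O)–O–C(=O)– → anhydride.
–COOH: carbonyl C bonded to –OH and C → carboxylic acid (the –OH is not a separate alcohol).
Carboxylic acid appears at: HOOC, CH(COOH), COOH → 3.

3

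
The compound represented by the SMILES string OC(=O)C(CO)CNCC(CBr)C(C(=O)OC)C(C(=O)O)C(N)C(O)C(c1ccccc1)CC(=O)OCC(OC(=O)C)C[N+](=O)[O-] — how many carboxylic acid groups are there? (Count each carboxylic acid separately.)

2

–COOH: carbonyl C bonded to –OH and C → carboxylic acid (the –OH is not a separate alcohol).
pendant –CH2OH on an sp³ backbone C → alcohol.
C–N–C with sp³ carbons and no adjacent C=O → amine (secondary).
pendant –CH2X: halogen on sp³ carbon → alkyl halide.
pendant –COOCH3: carbonyl C bonded to C and –OCH3 → ester.
pendant –COOH: carbonyl C bonded to C and –OH → carboxylic acid.
–NH2 on an sp³ carbon with no adjacent C=O → amine.
–OH on an sp³ carbon → alcohol (secondary).
pendant –C6H5: benzene ring → arene.
–C(=O)–O–C with C on the carbonyl side → ester.
pendant –OC(=O)CH3: an acyloxy group → ester.
–NO2 on carbon → nitro group.
Carboxylic acid appears at: HOOC, CH(COOH) → 2.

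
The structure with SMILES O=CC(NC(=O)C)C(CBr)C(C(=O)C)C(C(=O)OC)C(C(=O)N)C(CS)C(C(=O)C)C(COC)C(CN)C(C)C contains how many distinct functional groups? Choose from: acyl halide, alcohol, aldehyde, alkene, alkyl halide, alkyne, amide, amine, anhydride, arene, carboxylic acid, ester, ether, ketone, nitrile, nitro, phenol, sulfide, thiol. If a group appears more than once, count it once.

terminal –CHO: carbonyl C bonded to H and C → aldehyde.
pendant –NHC(=O)CH3: N bonded to a carbonyl → amide (not amine).
pendant –CH2X: halogen on sp³ carbon → alkyl halide.
pendant –COCH3: carbonyl C bonded to two carbons → ketone.
pendant –COOCH3: carbonyl C bonded to C and –OCH3 → ester.
pendant –CONH2: carbonyl C bonded to C and N → amide.
pendant –CH2SH → thiol.
pendant –COCH3: carbonyl C bonded to two carbons → ketone.
pendant –CH2OCH3: C–O–C linkage → ether.
pendant –CH2NH2: N on sp³ C, no adjacent C=O → amine.
Distinct types present: aldehyde, alkyl halide, amide, amine, ester, ether, ketone, thiol.

8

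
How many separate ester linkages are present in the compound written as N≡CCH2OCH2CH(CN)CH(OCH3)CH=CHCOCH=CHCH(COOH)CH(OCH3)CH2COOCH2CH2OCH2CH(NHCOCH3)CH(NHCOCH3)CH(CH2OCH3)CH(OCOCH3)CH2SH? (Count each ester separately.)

Working along the chain:
  N≡C: N≡C–: carbon triple-bonded to nitrogen → nitrile.
  CH2OCH2: C–O–C with sp³ carbons on both sides and no adjacent C=O → ether.
  CH(CN): pendant –C≡N: nitrile.
  CH(OCH3): pendant –OCH3: C–O–C with sp³ C, no adjacent C=O → ether.
  CH=CH: C=C double bond → alkene.
  CO: –C(=O)– with carbon on both sides → ketone.
  CH=CH: C=C double bond → alkene.
  CH(COOH): pendant –COOH: carbonyl C bonded to C and –OH → carboxylic acid.
  CH(OCH3): pendant –OCH3: C–O–C with sp³ C, no adjacent C=O → ether.
  CH2COOCH2: –C(=O)–O–C with C on the carbonyl side → ester.
  CH2OCH2: C–O–C with sp³ carbons on both sides and no adjacent C=O → ether.
  CH(NHCOCH3): pendant –NHC(=O)CH3: N bonded to a carbonyl → amide (not amine).
  CH(NHCOCH3): pendant –NHC(=O)CH3: N bonded to a carbonyl → amide (not amine).
  CH(CH2OCH3): pendant –CH2OCH3: C–O–C linkage → ether.
  CH(OCOCH3): pendant –OC(=O)CH3: an acyloxy group → ester.
  CH2SH: –SH on an sp³ carbon → thiol.
Ester appears at: CH2COOCH2, CH(OCOCH3) → 2.

2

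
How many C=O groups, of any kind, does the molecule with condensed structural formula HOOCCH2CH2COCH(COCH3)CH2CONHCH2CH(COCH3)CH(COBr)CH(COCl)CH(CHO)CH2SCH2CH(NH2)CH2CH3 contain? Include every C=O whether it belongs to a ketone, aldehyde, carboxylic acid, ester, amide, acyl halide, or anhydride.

8

HOOC: carboxylic acid, 1 C=O (running total 1).
CO: ketone, 1 C=O (running total 2).
CH(COCH3): ketone, 1 C=O (running total 3).
CH2CONHCH2: amide, 1 C=O (running total 4).
CH(COCH3): ketone, 1 C=O (running total 5).
CH(COBr): acyl halide, 1 C=O (running total 6).
CH(COCl): acyl halide, 1 C=O (running total 7).
CH(CHO): aldehyde, 1 C=O (running total 8).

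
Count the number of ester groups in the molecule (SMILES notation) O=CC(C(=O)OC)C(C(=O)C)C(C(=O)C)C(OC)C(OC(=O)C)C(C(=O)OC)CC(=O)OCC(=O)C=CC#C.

terminal –CHO: carbonyl C bonded to H and C → aldehyde.
pendant –COOCH3: carbonyl C bonded to C and –OCH3 → ester.
pendant –COCH3: carbonyl C bonded to two carbons → ketone.
pendant –COCH3: carbonyl C bonded to two carbons → ketone.
pendant –OCH3: C–O–C with sp³ C, no adjacent C=O → ether.
pendant –OC(=O)CH3: an acyloxy group → ester.
pendant –COOCH3: carbonyl C bonded to C and –OCH3 → ester.
–C(=O)–O–C with C on the carbonyl side → ester.
–C(=O)– with carbon on both sides → ketone.
C=C double bond → alkene.
C≡C triple bond → alkyne.
Ester appears at: CH(COOCH3), CH(OCOCH3), CH(COOCH3), CH2COOCH2 → 4.

4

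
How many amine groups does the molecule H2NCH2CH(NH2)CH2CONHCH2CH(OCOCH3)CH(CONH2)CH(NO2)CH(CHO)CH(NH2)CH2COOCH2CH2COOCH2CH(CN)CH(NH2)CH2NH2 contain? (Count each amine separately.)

5

Reading the structure from left to right:
  H2NCH2: –NH2 on an sp³ carbon with no adjacent C=O → amine.
  CH(NH2): –NH2 on an sp³ carbon with no adjacent C=O → amine.
  CH2CONHCH2: –C(=O)–N– linkage → amide (the N is not an amine).
  CH(OCOCH3): pendant –OC(=O)CH3: an acyloxy group → ester.
  CH(CONH2): pendant –CONH2: carbonyl C bonded to C and N → amide.
  CH(NO2): –NO2 on an sp³ carbon → nitro (the N=O is not a carbonyl).
  CH(CHO): pendant –CHO: carbonyl C bonded to C and H → aldehyde.
  CH(NH2): –NH2 on an sp³ carbon with no adjacent C=O → amine.
  CH2COOCH2: –C(=O)–O–C with C on the carbonyl side → ester.
  CH2COOCH2: –C(=O)–O–C with C on the carbonyl side → ester.
  CH(CN): pendant –C≡N: nitrile.
  CH(NH2): –NH2 on an sp³ carbon with no adjacent C=O → amine.
  CH2NH2: –NH2 on an sp³ carbon with no adjacent C=O → amine.
Amine appears at: H2NCH2, CH(NH2), CH(NH2), CH(NH2), CH2NH2 → 5.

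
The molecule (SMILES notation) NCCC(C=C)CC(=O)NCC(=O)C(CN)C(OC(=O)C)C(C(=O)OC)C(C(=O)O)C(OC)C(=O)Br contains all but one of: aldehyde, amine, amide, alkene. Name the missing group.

aldehyde

alkene: present (CH(CH=CH2) — pendant –CH=CH2: C=C double bond → alkene).
amide: present (CH2CONHCH2 — –C(=O)–N– linkage → amide (the N is not an amine)).
amine: present (H2NCH2 — –NH2 on an sp³ carbon with no adjacent C=O → amine).
aldehyde: absent. In CO, the carbonyl carbon is bonded to two carbons, so it is a ketone, not an aldehyde. In CH(COOH), the carbonyl carbon bears –OH, not –H, so it is a carboxylic acid.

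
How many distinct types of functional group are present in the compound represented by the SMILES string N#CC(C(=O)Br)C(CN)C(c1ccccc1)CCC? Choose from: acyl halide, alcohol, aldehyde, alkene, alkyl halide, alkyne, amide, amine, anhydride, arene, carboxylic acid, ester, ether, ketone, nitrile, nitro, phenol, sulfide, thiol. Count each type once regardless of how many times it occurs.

Working along the chain:
  N≡C: N≡C–: carbon triple-bonded to nitrogen → nitrile.
  CH(COBr): pendant –C(=O)X: carbonyl C bonded to C and halogen → acyl halide.
  CH(CH2NH2): pendant –CH2NH2: N on sp³ C, no adjacent C=O → amine.
  CH(C6H5): pendant –C6H5: benzene ring → arene.
Distinct types present: acyl halide, amine, arene, nitrile.

4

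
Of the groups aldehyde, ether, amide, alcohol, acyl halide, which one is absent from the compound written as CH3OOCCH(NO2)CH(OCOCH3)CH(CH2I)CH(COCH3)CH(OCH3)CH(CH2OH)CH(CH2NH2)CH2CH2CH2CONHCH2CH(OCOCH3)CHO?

amide: present (CH2CONHCH2 — –C(=O)–N– linkage → amide (the N is not an amine)).
aldehyde: present (CHO — terminal –CHO: carbonyl C bonded to H and C → aldehyde).
ether: present (CH(OCH3) — pendant –OCH3: C–O–C with sp³ C, no adjacent C=O → ether).
alcohol: present (CH(CH2OH) — pendant –CH2OH on an sp³ backbone C → alcohol).
acyl halide: no segment matches this pattern.

acyl halide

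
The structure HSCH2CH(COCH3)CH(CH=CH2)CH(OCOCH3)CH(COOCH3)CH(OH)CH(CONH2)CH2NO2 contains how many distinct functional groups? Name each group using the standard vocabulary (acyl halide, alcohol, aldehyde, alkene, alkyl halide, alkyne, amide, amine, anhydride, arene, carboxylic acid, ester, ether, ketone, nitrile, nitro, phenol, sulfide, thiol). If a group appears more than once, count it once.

–SH on an sp³ carbon → thiol.
pendant –COCH3: carbonyl C bonded to two carbons → ketone.
pendant –CH=CH2: C=C double bond → alkene.
pendant –OC(=O)CH3: an acyloxy group → ester.
pendant –COOCH3: carbonyl C bonded to C and –OCH3 → ester.
–OH on an sp³ carbon → alcohol (secondary).
pendant –CONH2: carbonyl C bonded to C and N → amide.
–NO2 on carbon → nitro group.
Distinct types present: alcohol, alkene, amide, ester, ketone, nitro, thiol.

7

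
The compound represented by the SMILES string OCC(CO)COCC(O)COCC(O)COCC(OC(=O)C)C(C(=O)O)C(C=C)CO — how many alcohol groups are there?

5

HO– on an sp³ carbon → alcohol.
pendant –CH2OH on an sp³ backbone C → alcohol.
C–O–C with sp³ carbons on both sides and no adjacent C=O → ether.
–OH on an sp³ carbon → alcohol (secondary).
C–O–C with sp³ carbons on both sides and no adjacent C=O → ether.
–OH on an sp³ carbon → alcohol (secondary).
C–O–C with sp³ carbons on both sides and no adjacent C=O → ether.
pendant –OC(=O)CH3: an acyloxy group → ester.
pendant –COOH: carbonyl C bonded to C and –OH → carboxylic acid.
pendant –CH=CH2: C=C double bond → alkene.
–OH on an sp³ carbon → alcohol.
Alcohol appears at: HOCH2, CH(CH2OH), CH(OH), CH(OH), CH2OH → 5.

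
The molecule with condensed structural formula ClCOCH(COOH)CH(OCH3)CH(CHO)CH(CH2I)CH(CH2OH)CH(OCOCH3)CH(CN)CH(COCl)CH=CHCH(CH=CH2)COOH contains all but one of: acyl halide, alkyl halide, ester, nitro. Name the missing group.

nitro

ester: present (CH(OCOCH3) — pendant –OC(=O)CH3: an acyloxy group → ester).
alkyl halide: present (CH(CH2I) — pendant –CH2X: halogen on sp³ carbon → alkyl halide).
acyl halide: present (ClCO — –C(=O)Cl: carbonyl C bonded to C and to a halogen → acyl halide (not alkyl halide)).
nitro: no segment matches this pattern.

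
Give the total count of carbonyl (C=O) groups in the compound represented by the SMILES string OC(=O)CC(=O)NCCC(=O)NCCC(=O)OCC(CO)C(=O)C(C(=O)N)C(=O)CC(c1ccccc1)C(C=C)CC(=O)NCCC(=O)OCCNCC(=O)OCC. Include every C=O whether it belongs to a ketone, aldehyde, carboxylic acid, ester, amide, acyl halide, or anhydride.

HOOC: carboxylic acid, 1 C=O (running total 1).
CH2CONHCH2: amide, 1 C=O (running total 2).
CH2CONHCH2: amide, 1 C=O (running total 3).
CH2COOCH2: ester, 1 C=O (running total 4).
CO: ketone, 1 C=O (running total 5).
CH(CONH2): amide, 1 C=O (running total 6).
CO: ketone, 1 C=O (running total 7).
CH2CONHCH2: amide, 1 C=O (running total 8).
CH2COOCH2: ester, 1 C=O (running total 9).
COOCH2CH3: ester, 1 C=O (running total 10).

10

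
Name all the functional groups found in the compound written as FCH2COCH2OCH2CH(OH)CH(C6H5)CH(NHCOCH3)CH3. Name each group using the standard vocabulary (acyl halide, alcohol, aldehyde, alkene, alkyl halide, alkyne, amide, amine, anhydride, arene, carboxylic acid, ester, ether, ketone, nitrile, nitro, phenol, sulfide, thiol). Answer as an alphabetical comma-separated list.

alcohol, alkyl halide, amide, arene, ether, ketone

Reading the structure from left to right:
  FCH2: halogen on an sp³ carbon → alkyl halide.
  CO: –C(=O)– with carbon on both sides → ketone.
  CH2OCH2: C–O–C with sp³ carbons on both sides and no adjacent C=O → ether.
  CH(OH): –OH on an sp³ carbon → alcohol (secondary).
  CH(C6H5): pendant –C6H5: benzene ring → arene.
  CH(NHCOCH3): pendant –NHC(=O)CH3: N bonded to a carbonyl → amide (not amine).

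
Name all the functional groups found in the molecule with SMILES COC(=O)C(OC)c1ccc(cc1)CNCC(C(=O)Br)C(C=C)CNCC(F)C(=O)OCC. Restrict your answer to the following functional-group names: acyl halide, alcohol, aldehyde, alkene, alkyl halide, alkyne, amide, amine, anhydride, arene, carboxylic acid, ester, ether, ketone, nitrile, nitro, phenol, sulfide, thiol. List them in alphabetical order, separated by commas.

acyl halide, alkene, alkyl halide, amine, arene, ester, ether

Taking each segment in turn:
  CH3OOC: CH3O–C(=O)–: carbonyl C bonded to C and to –OCH3 → ester (not ketone + ether).
  CH(OCH3): pendant –OCH3: C–O–C with sp³ C, no adjacent C=O → ether.
  C6H4: para-disubstituted benzene ring → arene.
  CH2NHCH2: C–N–C with sp³ carbons and no adjacent C=O → amine (secondary).
  CH(COBr): pendant –C(=O)X: carbonyl C bonded to C and halogen → acyl halide.
  CH(CH=CH2): pendant –CH=CH2: C=C double bond → alkene.
  CH2NHCH2: C–N–C with sp³ carbons and no adjacent C=O → amine (secondary).
  CH(F): halogen on an sp³ carbon → alkyl halide.
  COOCH2CH3: –C(=O)OCH2CH3: carbonyl C bonded to C and to –OEt → ester.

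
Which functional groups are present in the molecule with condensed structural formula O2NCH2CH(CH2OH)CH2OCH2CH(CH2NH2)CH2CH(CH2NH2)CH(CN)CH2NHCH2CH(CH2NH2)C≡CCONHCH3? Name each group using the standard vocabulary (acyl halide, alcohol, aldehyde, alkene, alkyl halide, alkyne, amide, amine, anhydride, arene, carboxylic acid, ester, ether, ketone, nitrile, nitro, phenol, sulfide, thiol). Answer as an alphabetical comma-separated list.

alcohol, alkyne, amide, amine, ether, nitrile, nitro

–NO2 on carbon → nitro group.
pendant –CH2OH on an sp³ backbone C → alcohol.
C–O–C with sp³ carbons on both sides and no adjacent C=O → ether.
pendant –CH2NH2: N on sp³ C, no adjacent C=O → amine.
pendant –CH2NH2: N on sp³ C, no adjacent C=O → amine.
pendant –C≡N: nitrile.
C–N–C with sp³ carbons and no adjacent C=O → amine (secondary).
pendant –CH2NH2: N on sp³ C, no adjacent C=O → amine.
C≡C triple bond → alkyne.
–C(=O)NHCH3: carbonyl C bonded to C and to N → amide (the N is not an amine).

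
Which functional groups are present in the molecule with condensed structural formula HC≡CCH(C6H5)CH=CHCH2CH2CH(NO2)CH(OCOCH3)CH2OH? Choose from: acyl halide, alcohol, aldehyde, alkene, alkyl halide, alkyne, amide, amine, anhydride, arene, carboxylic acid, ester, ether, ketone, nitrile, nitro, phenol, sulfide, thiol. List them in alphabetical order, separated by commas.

Reading the structure from left to right:
  HC≡C: C≡C triple bond → alkyne.
  CH(C6H5): pendant –C6H5: benzene ring → arene.
  CH=CH: C=C double bond → alkene.
  CH(NO2): –NO2 on an sp³ carbon → nitro (the N=O is not a carbonyl).
  CH(OCOCH3): pendant –OC(=O)CH3: an acyloxy group → ester.
  CH2OH: –OH on an sp³ carbon → alcohol.

alcohol, alkene, alkyne, arene, ester, nitro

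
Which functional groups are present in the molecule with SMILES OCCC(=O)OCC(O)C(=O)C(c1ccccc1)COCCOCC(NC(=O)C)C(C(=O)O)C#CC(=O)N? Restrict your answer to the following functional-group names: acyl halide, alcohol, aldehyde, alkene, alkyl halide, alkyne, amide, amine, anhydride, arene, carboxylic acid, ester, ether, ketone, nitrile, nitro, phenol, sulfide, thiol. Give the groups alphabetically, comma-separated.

HO– on an sp³ carbon → alcohol.
–C(=O)–O–C with C on the carbonyl side → ester.
–OH on an sp³ carbon → alcohol (secondary).
–C(=O)– with carbon on both sides → ketone.
pendant –C6H5: benzene ring → arene.
C–O–C with sp³ carbons on both sides and no adjacent C=O → ether.
C–O–C with sp³ carbons on both sides and no adjacent C=O → ether.
pendant –NHC(=O)CH3: N bonded to a carbonyl → amide (not amine).
pendant –COOH: carbonyl C bonded to C and –OH → carboxylic acid.
C≡C triple bond → alkyne.
–C(=O)NH2: carbonyl C bonded to C and to N → amide (the N is not a separate amine).

alcohol, alkyne, amide, arene, carboxylic acid, ester, ether, ketone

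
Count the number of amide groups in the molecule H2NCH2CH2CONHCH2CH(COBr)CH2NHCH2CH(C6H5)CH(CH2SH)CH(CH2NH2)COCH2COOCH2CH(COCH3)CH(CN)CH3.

1

Taking each segment in turn:
  H2NCH2: –NH2 on an sp³ carbon with no adjacent C=O → amine.
  CH2CONHCH2: –C(=O)–N– linkage → amide (the N is not an amine).
  CH(COBr): pendant –C(=O)X: carbonyl C bonded to C and halogen → acyl halide.
  CH2NHCH2: C–N–C with sp³ carbons and no adjacent C=O → amine (secondary).
  CH(C6H5): pendant –C6H5: benzene ring → arene.
  CH(CH2SH): pendant –CH2SH → thiol.
  CH(CH2NH2): pendant –CH2NH2: N on sp³ C, no adjacent C=O → amine.
  CO: –C(=O)– with carbon on both sides → ketone.
  CH2COOCH2: –C(=O)–O–C with C on the carbonyl side → ester.
  CH(COCH3): pendant –COCH3: carbonyl C bonded to two carbons → ketone.
  CH(CN): pendant –C≡N: nitrile.
Amide appears at: CH2CONHCH2 → 1.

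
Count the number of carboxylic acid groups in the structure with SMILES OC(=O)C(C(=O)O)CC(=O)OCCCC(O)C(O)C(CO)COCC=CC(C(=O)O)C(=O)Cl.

Working along the chain:
  HOOC: –COOH: carbonyl C bonded to –OH and C → carboxylic acid (the –OH is not a separate alcohol).
  CH(COOH): pendant –COOH: carbonyl C bonded to C and –OH → carboxylic acid.
  CH2COOCH2: –C(=O)–O–C with C on the carbonyl side → ester.
  CH(OH): –OH on an sp³ carbon → alcohol (secondary).
  CH(OH): –OH on an sp³ carbon → alcohol (secondary).
  CH(CH2OH): pendant –CH2OH on an sp³ backbone C → alcohol.
  CH2OCH2: C–O–C with sp³ carbons on both sides and no adjacent C=O → ether.
  CH=CH: C=C double bond → alkene.
  CH(COOH): pendant –COOH: carbonyl C bonded to C and –OH → carboxylic acid.
  COCl: –C(=O)Cl: carbonyl C bonded to C and to a halogen → acyl halide (not alkyl halide).
Carboxylic acid appears at: HOOC, CH(COOH), CH(COOH) → 3.

3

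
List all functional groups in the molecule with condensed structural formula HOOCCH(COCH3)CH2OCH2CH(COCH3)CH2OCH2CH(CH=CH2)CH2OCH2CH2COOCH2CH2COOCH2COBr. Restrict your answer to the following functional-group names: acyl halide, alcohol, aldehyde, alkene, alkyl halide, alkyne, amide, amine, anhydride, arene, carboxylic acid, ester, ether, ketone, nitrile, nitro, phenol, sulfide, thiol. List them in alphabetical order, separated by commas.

–COOH: carbonyl C bonded to –OH and C → carboxylic acid (the –OH is not a separate alcohol).
pendant –COCH3: carbonyl C bonded to two carbons → ketone.
C–O–C with sp³ carbons on both sides and no adjacent C=O → ether.
pendant –COCH3: carbonyl C bonded to two carbons → ketone.
C–O–C with sp³ carbons on both sides and no adjacent C=O → ether.
pendant –CH=CH2: C=C double bond → alkene.
C–O–C with sp³ carbons on both sides and no adjacent C=O → ether.
–C(=O)–O–C with C on the carbonyl side → ester.
–C(=O)–O–C with C on the carbonyl side → ester.
–C(=O)Br: carbonyl C bonded to C and to a halogen → acyl halide (not alkyl halide).

acyl halide, alkene, carboxylic acid, ester, ether, ketone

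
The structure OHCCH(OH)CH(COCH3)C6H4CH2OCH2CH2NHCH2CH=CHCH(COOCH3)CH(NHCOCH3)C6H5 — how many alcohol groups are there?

terminal –CHO: carbonyl C bonded to H and C → aldehyde.
–OH on an sp³ carbon → alcohol (secondary).
pendant –COCH3: carbonyl C bonded to two carbons → ketone.
para-disubstituted benzene ring → arene.
C–O–C with sp³ carbons on both sides and no adjacent C=O → ether.
C–N–C with sp³ carbons and no adjacent C=O → amine (secondary).
C=C double bond → alkene.
pendant –COOCH3: carbonyl C bonded to C and –OCH3 → ester.
pendant –NHC(=O)CH3: N bonded to a carbonyl → amide (not amine).
–C6H5 phenyl ring → arene.
Alcohol appears at: CH(OH) → 1.

1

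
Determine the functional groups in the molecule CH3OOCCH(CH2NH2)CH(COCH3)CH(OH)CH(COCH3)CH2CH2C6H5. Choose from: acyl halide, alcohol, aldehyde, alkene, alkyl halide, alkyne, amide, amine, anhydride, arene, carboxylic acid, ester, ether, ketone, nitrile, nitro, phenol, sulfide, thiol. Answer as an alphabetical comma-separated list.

alcohol, amine, arene, ester, ketone

Working along the chain:
  CH3OOC: CH3O–C(=O)–: carbonyl C bonded to C and to –OCH3 → ester (not ketone + ether).
  CH(CH2NH2): pendant –CH2NH2: N on sp³ C, no adjacent C=O → amine.
  CH(COCH3): pendant –COCH3: carbonyl C bonded to two carbons → ketone.
  CH(OH): –OH on an sp³ carbon → alcohol (secondary).
  CH(COCH3): pendant –COCH3: carbonyl C bonded to two carbons → ketone.
  C6H5: –C6H5 phenyl ring → arene.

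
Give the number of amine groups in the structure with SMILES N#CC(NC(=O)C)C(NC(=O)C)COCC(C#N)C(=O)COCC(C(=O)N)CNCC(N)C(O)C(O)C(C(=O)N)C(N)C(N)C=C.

4

N≡C–: carbon triple-bonded to nitrogen → nitrile.
pendant –NHC(=O)CH3: N bonded to a carbonyl → amide (not amine).
pendant –NHC(=O)CH3: N bonded to a carbonyl → amide (not amine).
C–O–C with sp³ carbons on both sides and no adjacent C=O → ether.
pendant –C≡N: nitrile.
–C(=O)– with carbon on both sides → ketone.
C–O–C with sp³ carbons on both sides and no adjacent C=O → ether.
pendant –CONH2: carbonyl C bonded to C and N → amide.
C–N–C with sp³ carbons and no adjacent C=O → amine (secondary).
–NH2 on an sp³ carbon with no adjacent C=O → amine.
–OH on an sp³ carbon → alcohol (secondary).
–OH on an sp³ carbon → alcohol (secondary).
pendant –CONH2: carbonyl C bonded to C and N → amide.
–NH2 on an sp³ carbon with no adjacent C=O → amine.
–NH2 on an sp³ carbon with no adjacent C=O → amine.
C=C double bond → alkene.
Amine appears at: CH2NHCH2, CH(NH2), CH(NH2), CH(NH2) → 4.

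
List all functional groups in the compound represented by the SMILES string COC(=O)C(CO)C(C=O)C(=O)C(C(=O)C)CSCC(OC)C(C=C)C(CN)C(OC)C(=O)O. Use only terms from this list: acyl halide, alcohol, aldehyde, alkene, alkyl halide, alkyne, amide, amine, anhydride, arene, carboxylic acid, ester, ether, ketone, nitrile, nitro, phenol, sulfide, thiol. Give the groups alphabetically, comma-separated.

CH3O–C(=O)–: carbonyl C bonded to C and to –OCH3 → ester (not ketone + ether).
pendant –CH2OH on an sp³ backbone C → alcohol.
pendant –CHO: carbonyl C bonded to C and H → aldehyde.
–C(=O)– with carbon on both sides → ketone.
pendant –COCH3: carbonyl C bonded to two carbons → ketone.
C–S–C linkage → sulfide (thioether).
pendant –OCH3: C–O–C with sp³ C, no adjacent C=O → ether.
pendant –CH=CH2: C=C double bond → alkene.
pendant –CH2NH2: N on sp³ C, no adjacent C=O → amine.
pendant –OCH3: C–O–C with sp³ C, no adjacent C=O → ether.
–COOH: carbonyl C bonded to –OH and C → carboxylic acid (the –OH is not a separate alcohol).

alcohol, aldehyde, alkene, amine, carboxylic acid, ester, ether, ketone, sulfide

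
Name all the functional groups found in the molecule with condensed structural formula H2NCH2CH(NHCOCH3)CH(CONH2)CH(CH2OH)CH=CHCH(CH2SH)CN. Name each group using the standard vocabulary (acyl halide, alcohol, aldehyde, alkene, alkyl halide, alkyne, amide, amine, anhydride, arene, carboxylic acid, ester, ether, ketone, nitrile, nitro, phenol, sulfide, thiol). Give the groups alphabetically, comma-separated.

alcohol, alkene, amide, amine, nitrile, thiol

Reading the structure from left to right:
  H2NCH2: –NH2 on an sp³ carbon with no adjacent C=O → amine.
  CH(NHCOCH3): pendant –NHC(=O)CH3: N bonded to a carbonyl → amide (not amine).
  CH(CONH2): pendant –CONH2: carbonyl C bonded to C and N → amide.
  CH(CH2OH): pendant –CH2OH on an sp³ backbone C → alcohol.
  CH=CH: C=C double bond → alkene.
  CH(CH2SH): pendant –CH2SH → thiol.
  CN: –C≡N: carbon triple-bonded to nitrogen → nitrile.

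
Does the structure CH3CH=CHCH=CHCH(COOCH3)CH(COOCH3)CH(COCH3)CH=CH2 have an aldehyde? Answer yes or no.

no

Reading the structure from left to right:
  CH=CH: C=C double bond → alkene.
  CH=CH: C=C double bond → alkene.
  CH(COOCH3): pendant –COOCH3: carbonyl C bonded to C and –OCH3 → ester.
  CH(COOCH3): pendant –COOCH3: carbonyl C bonded to C and –OCH3 → ester.
  CH(COCH3): pendant –COCH3: carbonyl C bonded to two carbons → ketone.
  CH=CH2: C=C double bond → alkene.
In CH(COCH3), the carbonyl carbon is bonded to two carbons, so it is a ketone, not an aldehyde.
The groups actually present are: alkene, ester, ketone.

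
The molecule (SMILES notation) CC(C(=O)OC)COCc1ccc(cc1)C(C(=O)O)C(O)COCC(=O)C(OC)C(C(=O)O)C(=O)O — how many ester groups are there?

1

Working along the chain:
  CH(COOCH3): pendant –COOCH3: carbonyl C bonded to C and –OCH3 → ester.
  CH2OCH2: C–O–C with sp³ carbons on both sides and no adjacent C=O → ether.
  C6H4: para-disubstituted benzene ring → arene.
  CH(COOH): pendant –COOH: carbonyl C bonded to C and –OH → carboxylic acid.
  CH(OH): –OH on an sp³ carbon → alcohol (secondary).
  CH2OCH2: C–O–C with sp³ carbons on both sides and no adjacent C=O → ether.
  CO: –C(=O)– with carbon on both sides → ketone.
  CH(OCH3): pendant –OCH3: C–O–C with sp³ C, no adjacent C=O → ether.
  CH(COOH): pendant –COOH: carbonyl C bonded to C and –OH → carboxylic acid.
  COOH: –COOH: carbonyl C bonded to –OH and C → carboxylic acid (the –OH is not a separate alcohol).
Ester appears at: CH(COOCH3) → 1.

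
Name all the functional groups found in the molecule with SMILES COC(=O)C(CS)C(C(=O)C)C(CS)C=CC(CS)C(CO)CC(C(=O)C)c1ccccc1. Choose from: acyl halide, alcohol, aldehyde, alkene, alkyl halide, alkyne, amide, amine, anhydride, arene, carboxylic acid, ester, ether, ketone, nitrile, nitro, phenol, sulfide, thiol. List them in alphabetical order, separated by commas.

alcohol, alkene, arene, ester, ketone, thiol

Working along the chain:
  CH3OOC: CH3O–C(=O)–: carbonyl C bonded to C and to –OCH3 → ester (not ketone + ether).
  CH(CH2SH): pendant –CH2SH → thiol.
  CH(COCH3): pendant –COCH3: carbonyl C bonded to two carbons → ketone.
  CH(CH2SH): pendant –CH2SH → thiol.
  CH=CH: C=C double bond → alkene.
  CH(CH2SH): pendant –CH2SH → thiol.
  CH(CH2OH): pendant –CH2OH on an sp³ backbone C → alcohol.
  CH(COCH3): pendant –COCH3: carbonyl C bonded to two carbons → ketone.
  C6H5: –C6H5 phenyl ring → arene.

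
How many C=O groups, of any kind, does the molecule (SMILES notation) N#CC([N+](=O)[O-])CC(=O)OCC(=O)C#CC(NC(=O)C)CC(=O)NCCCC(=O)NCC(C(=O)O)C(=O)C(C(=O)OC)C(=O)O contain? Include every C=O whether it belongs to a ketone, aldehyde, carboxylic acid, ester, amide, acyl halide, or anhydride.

CH2COOCH2: ester, 1 C=O (running total 1).
CO: ketone, 1 C=O (running total 2).
CH(NHCOCH3): amide, 1 C=O (running total 3).
CH2CONHCH2: amide, 1 C=O (running total 4).
CH2CONHCH2: amide, 1 C=O (running total 5).
CH(COOH): carboxylic acid, 1 C=O (running total 6).
CO: ketone, 1 C=O (running total 7).
CH(COOCH3): ester, 1 C=O (running total 8).
COOH: carboxylic acid, 1 C=O (running total 9).

9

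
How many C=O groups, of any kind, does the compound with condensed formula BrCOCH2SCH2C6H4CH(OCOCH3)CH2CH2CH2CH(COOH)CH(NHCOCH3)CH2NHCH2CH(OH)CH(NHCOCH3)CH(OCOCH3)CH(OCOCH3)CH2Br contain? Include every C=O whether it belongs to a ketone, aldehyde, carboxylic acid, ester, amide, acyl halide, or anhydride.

7

BrCO: acyl halide, 1 C=O (running total 1).
CH(OCOCH3): ester, 1 C=O (running total 2).
CH(COOH): carboxylic acid, 1 C=O (running total 3).
CH(NHCOCH3): amide, 1 C=O (running total 4).
CH(NHCOCH3): amide, 1 C=O (running total 5).
CH(OCOCH3): ester, 1 C=O (running total 6).
CH(OCOCH3): ester, 1 C=O (running total 7).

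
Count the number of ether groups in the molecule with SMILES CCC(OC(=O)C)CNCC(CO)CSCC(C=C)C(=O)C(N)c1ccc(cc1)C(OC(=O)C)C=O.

0

Taking each segment in turn:
  CH(OCOCH3): pendant –OC(=O)CH3: an acyloxy group → ester.
  CH2NHCH2: C–N–C with sp³ carbons and no adjacent C=O → amine (secondary).
  CH(CH2OH): pendant –CH2OH on an sp³ backbone C → alcohol.
  CH2SCH2: C–S–C linkage → sulfide (thioether).
  CH(CH=CH2): pendant –CH=CH2: C=C double bond → alkene.
  CO: –C(=O)– with carbon on both sides → ketone.
  CH(NH2): –NH2 on an sp³ carbon with no adjacent C=O → amine.
  C6H4: para-disubstituted benzene ring → arene.
  CH(OCOCH3): pendant –OC(=O)CH3: an acyloxy group → ester.
  CHO: terminal –CHO: carbonyl C bonded to H and C → aldehyde.
No segment is a ether: CH(OCOCH3) is ester, not ether; CH(CH2OH) is alcohol, not ether; CH2SCH2 is sulfide, not ether. → 0.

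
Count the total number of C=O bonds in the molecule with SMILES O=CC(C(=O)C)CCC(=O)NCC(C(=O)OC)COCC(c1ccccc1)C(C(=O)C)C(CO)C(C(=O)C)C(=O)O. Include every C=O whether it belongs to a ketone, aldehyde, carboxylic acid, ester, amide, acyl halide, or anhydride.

7

OHC: aldehyde, 1 C=O (running total 1).
CH(COCH3): ketone, 1 C=O (running total 2).
CH2CONHCH2: amide, 1 C=O (running total 3).
CH(COOCH3): ester, 1 C=O (running total 4).
CH(COCH3): ketone, 1 C=O (running total 5).
CH(COCH3): ketone, 1 C=O (running total 6).
COOH: carboxylic acid, 1 C=O (running total 7).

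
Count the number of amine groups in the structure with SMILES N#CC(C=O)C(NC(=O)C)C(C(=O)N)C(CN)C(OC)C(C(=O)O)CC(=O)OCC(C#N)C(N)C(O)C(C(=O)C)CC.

Working along the chain:
  N≡C: N≡C–: carbon triple-bonded to nitrogen → nitrile.
  CH(CHO): pendant –CHO: carbonyl C bonded to C and H → aldehyde.
  CH(NHCOCH3): pendant –NHC(=O)CH3: N bonded to a carbonyl → amide (not amine).
  CH(CONH2): pendant –CONH2: carbonyl C bonded to C and N → amide.
  CH(CH2NH2): pendant –CH2NH2: N on sp³ C, no adjacent C=O → amine.
  CH(OCH3): pendant –OCH3: C–O–C with sp³ C, no adjacent C=O → ether.
  CH(COOH): pendant –COOH: carbonyl C bonded to C and –OH → carboxylic acid.
  CH2COOCH2: –C(=O)–O–C with C on the carbonyl side → ester.
  CH(CN): pendant –C≡N: nitrile.
  CH(NH2): –NH2 on an sp³ carbon with no adjacent C=O → amine.
  CH(OH): –OH on an sp³ carbon → alcohol (secondary).
  CH(COCH3): pendant –COCH3: carbonyl C bonded to two carbons → ketone.
Amine appears at: CH(CH2NH2), CH(NH2) → 2.

2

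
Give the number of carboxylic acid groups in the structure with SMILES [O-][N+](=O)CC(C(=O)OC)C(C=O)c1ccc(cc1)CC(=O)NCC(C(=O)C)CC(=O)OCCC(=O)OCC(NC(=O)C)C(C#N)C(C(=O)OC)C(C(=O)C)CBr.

0

Working along the chain:
  O2NCH2: –NO2 on carbon → nitro group.
  CH(COOCH3): pendant –COOCH3: carbonyl C bonded to C and –OCH3 → ester.
  CH(CHO): pendant –CHO: carbonyl C bonded to C and H → aldehyde.
  C6H4: para-disubstituted benzene ring → arene.
  CH2CONHCH2: –C(=O)–N– linkage → amide (the N is not an amine).
  CH(COCH3): pendant –COCH3: carbonyl C bonded to two carbons → ketone.
  CH2COOCH2: –C(=O)–O–C with C on the carbonyl side → ester.
  CH2COOCH2: –C(=O)–O–C with C on the carbonyl side → ester.
  CH(NHCOCH3): pendant –NHC(=O)CH3: N bonded to a carbonyl → amide (not amine).
  CH(CN): pendant –C≡N: nitrile.
  CH(COOCH3): pendant –COOCH3: carbonyl C bonded to C and –OCH3 → ester.
  CH(COCH3): pendant –COCH3: carbonyl C bonded to two carbons → ketone.
  CH2Br: halogen on an sp³ carbon → alkyl halide.
No segment is a carboxylic acid: CH(COOCH3) is ester, not carboxylic acid; CH(CHO) is aldehyde, not carboxylic acid; CH2CONHCH2 is amide, not carboxylic acid. → 0.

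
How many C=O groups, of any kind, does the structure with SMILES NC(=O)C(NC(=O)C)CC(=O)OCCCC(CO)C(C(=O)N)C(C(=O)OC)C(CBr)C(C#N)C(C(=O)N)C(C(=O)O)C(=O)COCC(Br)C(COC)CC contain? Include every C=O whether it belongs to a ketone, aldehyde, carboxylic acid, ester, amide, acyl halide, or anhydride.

8

H2NCO: amide, 1 C=O (running total 1).
CH(NHCOCH3): amide, 1 C=O (running total 2).
CH2COOCH2: ester, 1 C=O (running total 3).
CH(CONH2): amide, 1 C=O (running total 4).
CH(COOCH3): ester, 1 C=O (running total 5).
CH(CONH2): amide, 1 C=O (running total 6).
CH(COOH): carboxylic acid, 1 C=O (running total 7).
CO: ketone, 1 C=O (running total 8).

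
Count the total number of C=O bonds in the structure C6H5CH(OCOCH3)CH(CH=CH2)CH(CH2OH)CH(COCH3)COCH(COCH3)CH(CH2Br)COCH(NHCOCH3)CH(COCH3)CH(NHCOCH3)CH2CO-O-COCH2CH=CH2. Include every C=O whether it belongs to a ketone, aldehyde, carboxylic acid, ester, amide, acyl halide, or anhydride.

CH(OCOCH3): ester, 1 C=O (running total 1).
CH(COCH3): ketone, 1 C=O (running total 2).
CO: ketone, 1 C=O (running total 3).
CH(COCH3): ketone, 1 C=O (running total 4).
CO: ketone, 1 C=O (running total 5).
CH(NHCOCH3): amide, 1 C=O (running total 6).
CH(COCH3): ketone, 1 C=O (running total 7).
CH(NHCOCH3): amide, 1 C=O (running total 8).
CH2CO-O-COCH2: anhydride, 2 C=O (running total 10).

10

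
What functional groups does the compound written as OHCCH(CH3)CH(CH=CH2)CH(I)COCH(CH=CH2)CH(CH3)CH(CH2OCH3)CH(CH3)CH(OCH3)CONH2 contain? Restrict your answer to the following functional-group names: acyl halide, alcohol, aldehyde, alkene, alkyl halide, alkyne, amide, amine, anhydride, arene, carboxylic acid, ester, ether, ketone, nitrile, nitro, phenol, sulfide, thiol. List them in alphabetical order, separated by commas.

Taking each segment in turn:
  OHC: terminal –CHO: carbonyl C bonded to H and C → aldehyde.
  CH(CH=CH2): pendant –CH=CH2: C=C double bond → alkene.
  CH(I): halogen on an sp³ carbon → alkyl halide.
  CO: –C(=O)– with carbon on both sides → ketone.
  CH(CH=CH2): pendant –CH=CH2: C=C double bond → alkene.
  CH(CH2OCH3): pendant –CH2OCH3: C–O–C linkage → ether.
  CH(OCH3): pendant –OCH3: C–O–C with sp³ C, no adjacent C=O → ether.
  CONH2: –C(=O)NH2: carbonyl C bonded to C and to N → amide (the N is not a separate amine).

aldehyde, alkene, alkyl halide, amide, ether, ketone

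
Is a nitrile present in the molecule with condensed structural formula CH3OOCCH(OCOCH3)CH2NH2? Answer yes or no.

no

CH3O–C(=O)–: carbonyl C bonded to C and to –OCH3 → ester (not ketone + ether).
pendant –OC(=O)CH3: an acyloxy group → ester.
–NH2 on an sp³ carbon with no adjacent C=O → amine.
The groups actually present are: amine, ester.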